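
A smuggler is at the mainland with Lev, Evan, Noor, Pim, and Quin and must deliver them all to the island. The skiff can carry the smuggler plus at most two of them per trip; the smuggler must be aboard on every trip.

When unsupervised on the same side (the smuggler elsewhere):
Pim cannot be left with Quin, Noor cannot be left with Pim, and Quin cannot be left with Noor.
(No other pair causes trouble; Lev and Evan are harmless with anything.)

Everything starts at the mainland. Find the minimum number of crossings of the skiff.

Counting alone: the smuggler can take at most 2 across per trip to the island, so moving all 5 needs at least 3 loaded trips out, with a return between consecutive ones — at least 5 crossings.
The safety rule pushes this higher. Following every safe sequence of crossings, the most of the 5 that can be at the island as the skiff arrives there on crossing 5 is 4 — never all 5.
So no plan with fewer than 7 crossings exists, and this one achieves 7:
1. Smuggler goes to the island with Noor and Pim.
2. Smuggler goes back to the mainland with Noor.
3. Smuggler goes to the island with Lev and Noor.
4. Smuggler goes back to the mainland with Noor.
5. Smuggler goes to the island with Evan and Noor.
6. Smuggler goes back to the mainland with Noor.
7. Smuggler goes to the island with Noor and Quin.

7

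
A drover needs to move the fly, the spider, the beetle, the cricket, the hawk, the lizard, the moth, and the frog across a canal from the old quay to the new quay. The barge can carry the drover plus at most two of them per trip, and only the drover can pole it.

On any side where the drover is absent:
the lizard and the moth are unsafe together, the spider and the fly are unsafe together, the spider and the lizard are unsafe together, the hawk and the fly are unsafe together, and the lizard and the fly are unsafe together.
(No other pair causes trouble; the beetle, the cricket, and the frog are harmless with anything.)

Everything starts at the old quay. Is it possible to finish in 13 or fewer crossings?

Yes

Yes — this plan uses 13 crossings (≤ 13):
1. Drover goes to the new quay with the fly and the lizard.
2. Drover goes back to the old quay with the fly.
3. Drover goes to the new quay with the beetle and the fly.
4. Drover goes back to the old quay with the fly.
5. Drover goes to the new quay with the cricket and the fly.
6. Drover goes back to the old quay with the fly.
7. Drover goes to the new quay with the fly and the hawk.
8. Drover goes back to the old quay with the fly.
9. Drover goes to the new quay with the fly and the frog.
10. Drover goes back to the old quay with the fly.
11. Drover goes to the new quay with the moth and the spider.
12. Drover goes back to the old quay with the lizard.
13. Drover goes to the new quay with the fly and the lizard.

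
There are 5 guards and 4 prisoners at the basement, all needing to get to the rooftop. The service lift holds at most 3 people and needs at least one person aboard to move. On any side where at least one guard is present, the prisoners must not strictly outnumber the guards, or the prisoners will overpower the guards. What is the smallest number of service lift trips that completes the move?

Counting alone: each trip to the rooftop takes at most 3 across and each return brings at least 1 back, so after t trips out (and t−1 returns) at most 3t − (t−1) of the 9 are across; that first reaches 9 at t = 4, so at least 7 crossings are needed.
The plan below uses exactly 7 crossings, so it is optimal:
1. 3 prisoners → the rooftop.  (the basement: 5G 1P; the rooftop: 0G 3P)
2. 1 prisoner ← the basement.  (the basement: 5G 2P; the rooftop: 0G 2P)
3. 3 guards → the rooftop.  (the basement: 2G 2P; the rooftop: 3G 2P)
4. 1 guard ← the basement.  (the basement: 3G 2P; the rooftop: 2G 2P)
5. 2 guards and 1 prisoner → the rooftop.  (the basement: 1G 1P; the rooftop: 4G 3P)
6. 1 guard ← the basement.  (the basement: 2G 1P; the rooftop: 3G 3P)
7. 2 guards and 1 prisoner → the rooftop.  (the basement: 0G 0P; the rooftop: 5G 4P)

7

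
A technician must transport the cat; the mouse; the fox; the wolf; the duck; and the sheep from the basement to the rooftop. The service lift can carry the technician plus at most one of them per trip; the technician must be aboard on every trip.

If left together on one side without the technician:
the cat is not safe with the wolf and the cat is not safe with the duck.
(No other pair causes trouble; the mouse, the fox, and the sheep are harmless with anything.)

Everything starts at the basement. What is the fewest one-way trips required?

13

Counting alone: the technician can take at most 1 across per trip to the rooftop, so moving all 6 needs at least 6 loaded trips out, with a return between consecutive ones — at least 11 crossings.
The safety rule pushes this higher. Following every safe sequence of crossings, the most of the 6 that can be at the rooftop as the service lift arrives there on crossing 11 is 5 — never all 6.
So no plan with fewer than 13 crossings exists, and this one achieves 13:
1. Technician goes to the rooftop with the cat.  [the basement: the duck, the fox, the mouse, the sheep, the wolf | the rooftop: the cat]
2. Technician goes back to the basement alone.  [the basement: the duck, the fox, the mouse, the sheep, the wolf | the rooftop: the cat]
3. Technician goes to the rooftop with the mouse.  [the basement: the duck, the fox, the sheep, the wolf | the rooftop: the cat, the mouse]
4. Technician goes back to the basement alone.  [the basement: the duck, the fox, the sheep, the wolf | the rooftop: the cat, the mouse]
5. Technician goes to the rooftop with the fox.  [the basement: the duck, the sheep, the wolf | the rooftop: the cat, the fox, the mouse]
6. Technician goes back to the basement alone.  [the basement: the duck, the sheep, the wolf | the rooftop: the cat, the fox, the mouse]
7. Technician goes to the rooftop with the wolf.  [the basement: the duck, the sheep | the rooftop: the cat, the fox, the mouse, the wolf]
8. Technician goes back to the basement with the cat.  [the basement: the cat, the duck, the sheep | the rooftop: the fox, the mouse, the wolf]
9. Technician goes to the rooftop with the duck.  [the basement: the cat, the sheep | the rooftop: the duck, the fox, the mouse, the wolf]
10. Technician goes back to the basement alone.  [the basement: the cat, the sheep | the rooftop: the duck, the fox, the mouse, the wolf]
11. Technician goes to the rooftop with the sheep.  [the basement: the cat | the rooftop: the duck, the fox, the mouse, the sheep, the wolf]
12. Technician goes back to the basement alone.  [the basement: the cat | the rooftop: the duck, the fox, the mouse, the sheep, the wolf]
13. Technician goes to the rooftop with the cat.  [the basement: — | the rooftop: the cat, the duck, the fox, the mouse, the sheep, the wolf]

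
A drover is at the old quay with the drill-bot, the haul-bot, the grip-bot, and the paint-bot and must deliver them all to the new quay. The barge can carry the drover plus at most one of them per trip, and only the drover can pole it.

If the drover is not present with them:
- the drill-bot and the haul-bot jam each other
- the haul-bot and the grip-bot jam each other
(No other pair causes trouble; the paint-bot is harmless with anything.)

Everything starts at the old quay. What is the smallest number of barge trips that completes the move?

Counting alone: the drover can take at most 1 across per trip to the new quay, so moving all 4 needs at least 4 loaded trips out, with a return between consecutive ones — at least 7 crossings.
The safety rule pushes this higher. Following every safe sequence of crossings, the most of the 4 that can be at the new quay as the barge arrives there on crossing 7 is 3 — never all 4.
So no plan with fewer than 9 crossings exists, and this one achieves 9:
1. Drover goes to the new quay with the haul-bot.
2. Drover goes back to the old quay alone.
3. Drover goes to the new quay with the drill-bot.
4. Drover goes back to the old quay with the haul-bot.
5. Drover goes to the new quay with the grip-bot.
6. Drover goes back to the old quay alone.
7. Drover goes to the new quay with the paint-bot.
8. Drover goes back to the old quay alone.
9. Drover goes to the new quay with the haul-bot.

9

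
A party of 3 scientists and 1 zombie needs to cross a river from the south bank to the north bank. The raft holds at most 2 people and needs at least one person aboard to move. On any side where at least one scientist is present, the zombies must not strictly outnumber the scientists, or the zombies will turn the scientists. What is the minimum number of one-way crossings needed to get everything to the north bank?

Counting alone: each trip to the north bank takes at most 2 across and each return brings at least 1 back, so after t trips out (and t−1 returns) at most 2t − (t−1) of the 4 are across; that first reaches 4 at t = 3, so at least 5 crossings are needed.
The plan below uses exactly 5 crossings, so it is optimal:
1. 1 scientist and 1 zombie → the north bank.  (the south bank: 2S 0Z; the north bank: 1S 1Z)
2. 1 zombie ← the south bank.  (the south bank: 2S 1Z; the north bank: 1S 0Z)
3. 1 scientist and 1 zombie → the north bank.  (the south bank: 1S 0Z; the north bank: 2S 1Z)
4. 1 zombie ← the south bank.  (the south bank: 1S 1Z; the north bank: 2S 0Z)
5. 1 scientist and 1 zombie → the north bank.  (the south bank: 0S 0Z; the north bank: 3S 1Z)

5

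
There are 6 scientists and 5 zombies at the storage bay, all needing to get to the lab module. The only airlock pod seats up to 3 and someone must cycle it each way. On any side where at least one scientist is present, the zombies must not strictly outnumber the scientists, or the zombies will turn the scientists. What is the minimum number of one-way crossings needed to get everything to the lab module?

Counting alone: each trip to the lab module takes at most 3 across and each return brings at least 1 back, so after t trips out (and t−1 returns) at most 3t − (t−1) of the 11 are across; that first reaches 11 at t = 5, so at least 9 crossings are needed.
The plan below uses exactly 9 crossings, so it is optimal:
1. 3 zombies → the lab module.  (the storage bay: 6S 2Z; the lab module: 0S 3Z)
2. 1 zombie ← the storage bay.  (the storage bay: 6S 3Z; the lab module: 0S 2Z)
3. 3 scientists → the lab module.  (the storage bay: 3S 3Z; the lab module: 3S 2Z)
4. 1 scientist ← the storage bay.  (the storage bay: 4S 3Z; the lab module: 2S 2Z)
5. 2 scientists and 1 zombie → the lab module.  (the storage bay: 2S 2Z; the lab module: 4S 3Z)
6. 1 scientist ← the storage bay.  (the storage bay: 3S 2Z; the lab module: 3S 3Z)
7. 2 scientists and 1 zombie → the lab module.  (the storage bay: 1S 1Z; the lab module: 5S 4Z)
8. 1 scientist ← the storage bay.  (the storage bay: 2S 1Z; the lab module: 4S 4Z)
9. 2 scientists and 1 zombie → the lab module.  (the storage bay: 0S 0Z; the lab module: 6S 5Z)

9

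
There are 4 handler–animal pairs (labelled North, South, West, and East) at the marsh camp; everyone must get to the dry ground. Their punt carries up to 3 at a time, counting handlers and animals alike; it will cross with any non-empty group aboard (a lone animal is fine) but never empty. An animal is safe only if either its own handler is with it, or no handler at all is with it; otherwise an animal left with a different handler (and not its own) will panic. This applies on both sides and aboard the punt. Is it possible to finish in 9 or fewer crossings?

Yes

Yes — this plan uses 9 crossings (≤ 9):
1. animal North and handler North cross → the dry ground.
2. handler North crosses ← the marsh camp.
3. animal South, handler North, and handler South cross → the dry ground.
4. animal North and handler North cross ← the marsh camp.
5. handler East, handler North, and handler West cross → the dry ground.
6. animal South crosses ← the marsh camp.
7. animal North and animal South cross → the dry ground.
8. animal North crosses ← the marsh camp.
9. animal East, animal North, and animal West cross → the dry ground.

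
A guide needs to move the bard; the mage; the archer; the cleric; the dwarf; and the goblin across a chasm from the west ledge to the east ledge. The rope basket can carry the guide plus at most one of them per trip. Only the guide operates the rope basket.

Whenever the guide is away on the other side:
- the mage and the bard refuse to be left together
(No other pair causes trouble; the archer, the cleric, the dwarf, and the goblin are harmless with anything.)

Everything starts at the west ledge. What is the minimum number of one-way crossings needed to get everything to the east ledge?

Counting alone: the guide can take at most 1 across per trip to the east ledge, so moving all 6 needs at least 6 loaded trips out, with a return between consecutive ones — at least 11 crossings.
The plan below uses exactly 11 crossings, so it is optimal:
1. Guide goes to the east ledge with the bard.
2. Guide goes back to the west ledge alone.
3. Guide goes to the east ledge with the archer.
4. Guide goes back to the west ledge alone.
5. Guide goes to the east ledge with the cleric.
6. Guide goes back to the west ledge alone.
7. Guide goes to the east ledge with the dwarf.
8. Guide goes back to the west ledge alone.
9. Guide goes to the east ledge with the goblin.
10. Guide goes back to the west ledge alone.
11. Guide goes to the east ledge with the mage.

11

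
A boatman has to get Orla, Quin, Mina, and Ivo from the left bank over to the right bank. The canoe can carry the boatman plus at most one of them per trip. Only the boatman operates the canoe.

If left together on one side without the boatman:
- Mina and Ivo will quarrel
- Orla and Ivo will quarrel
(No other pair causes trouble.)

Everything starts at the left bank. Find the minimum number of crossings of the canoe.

9

Counting alone: the boatman can take at most 1 across per trip to the right bank, so moving all 4 needs at least 4 loaded trips out, with a return between consecutive ones — at least 7 crossings.
The safety rule pushes this higher. Following every safe sequence of crossings, the most of the 4 that can be at the right bank as the canoe arrives there on crossing 7 is 3 — never all 4.
So no plan with fewer than 9 crossings exists, and this one achieves 9:
1. Boatman goes to the right bank with Ivo.  [the left bank: Mina, Orla, Quin | the right bank: Ivo]
2. Boatman goes back to the left bank alone.  [the left bank: Mina, Orla, Quin | the right bank: Ivo]
3. Boatman goes to the right bank with Orla.  [the left bank: Mina, Quin | the right bank: Ivo, Orla]
4. Boatman goes back to the left bank with Ivo.  [the left bank: Ivo, Mina, Quin | the right bank: Orla]
5. Boatman goes to the right bank with Mina.  [the left bank: Ivo, Quin | the right bank: Mina, Orla]
6. Boatman goes back to the left bank alone.  [the left bank: Ivo, Quin | the right bank: Mina, Orla]
7. Boatman goes to the right bank with Quin.  [the left bank: Ivo | the right bank: Mina, Orla, Quin]
8. Boatman goes back to the left bank alone.  [the left bank: Ivo | the right bank: Mina, Orla, Quin]
9. Boatman goes to the right bank with Ivo.  [the left bank: — | the right bank: Ivo, Mina, Orla, Quin]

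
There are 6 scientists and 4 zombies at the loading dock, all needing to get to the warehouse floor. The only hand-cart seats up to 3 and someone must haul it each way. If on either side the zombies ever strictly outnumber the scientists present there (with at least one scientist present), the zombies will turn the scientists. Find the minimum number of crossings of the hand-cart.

Counting alone: each trip to the warehouse floor takes at most 3 across and each return brings at least 1 back, so after t trips out (and t−1 returns) at most 3t − (t−1) of the 10 are across; that first reaches 10 at t = 5, so at least 9 crossings are needed.
The plan below uses exactly 9 crossings, so it is optimal:
1. 2 zombies → the warehouse floor.  (the loading dock: 6S 2Z; the warehouse floor: 0S 2Z)
2. 1 zombie ← the loading dock.  (the loading dock: 6S 3Z; the warehouse floor: 0S 1Z)
3. 3 zombies → the warehouse floor.  (the loading dock: 6S 0Z; the warehouse floor: 0S 4Z)
4. 1 zombie ← the loading dock.  (the loading dock: 6S 1Z; the warehouse floor: 0S 3Z)
5. 3 scientists → the warehouse floor.  (the loading dock: 3S 1Z; the warehouse floor: 3S 3Z)
6. 1 zombie ← the loading dock.  (the loading dock: 3S 2Z; the warehouse floor: 3S 2Z)
7. 1 scientist and 2 zombies → the warehouse floor.  (the loading dock: 2S 0Z; the warehouse floor: 4S 4Z)
8. 1 zombie ← the loading dock.  (the loading dock: 2S 1Z; the warehouse floor: 4S 3Z)
9. 2 scientists and 1 zombie → the warehouse floor.  (the loading dock: 0S 0Z; the warehouse floor: 6S 4Z)

9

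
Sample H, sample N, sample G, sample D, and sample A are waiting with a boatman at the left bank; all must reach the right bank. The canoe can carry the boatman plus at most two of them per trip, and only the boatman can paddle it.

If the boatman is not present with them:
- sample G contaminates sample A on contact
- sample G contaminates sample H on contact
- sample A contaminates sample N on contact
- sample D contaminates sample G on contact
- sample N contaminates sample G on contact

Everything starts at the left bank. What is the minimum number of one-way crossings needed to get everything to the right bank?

7

Counting alone: the boatman can take at most 2 across per trip to the right bank, so moving all 5 needs at least 3 loaded trips out, with a return between consecutive ones — at least 5 crossings.
The safety rule pushes this higher. Following every safe sequence of crossings, the most of the 5 that can be at the right bank as the canoe arrives there on crossing 5 is 4 — never all 5.
So no plan with fewer than 7 crossings exists, and this one achieves 7:
1. Boatman goes to the right bank with sample G and sample N.  [the left bank: sample A, sample D, sample H | the right bank: sample G, sample N]
2. Boatman goes back to the left bank with sample N.  [the left bank: sample A, sample D, sample H, sample N | the right bank: sample G]
3. Boatman goes to the right bank with sample H and sample N.  [the left bank: sample A, sample D | the right bank: sample G, sample H, sample N]
4. Boatman goes back to the left bank with sample G.  [the left bank: sample A, sample D, sample G | the right bank: sample H, sample N]
5. Boatman goes to the right bank with sample D and sample G.  [the left bank: sample A | the right bank: sample D, sample G, sample H, sample N]
6. Boatman goes back to the left bank with sample G.  [the left bank: sample A, sample G | the right bank: sample D, sample H, sample N]
7. Boatman goes to the right bank with sample A and sample G.  [the left bank: — | the right bank: sample A, sample D, sample G, sample H, sample N]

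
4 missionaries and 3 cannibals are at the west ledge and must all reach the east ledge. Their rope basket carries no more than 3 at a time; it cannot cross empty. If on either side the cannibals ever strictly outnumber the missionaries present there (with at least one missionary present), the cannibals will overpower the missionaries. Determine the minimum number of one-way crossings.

Counting alone: each trip to the east ledge takes at most 3 across and each return brings at least 1 back, so after t trips out (and t−1 returns) at most 3t − (t−1) of the 7 are across; that first reaches 7 at t = 3, so at least 5 crossings are needed.
The plan below uses exactly 5 crossings, so it is optimal:
1. 3 cannibals → the east ledge.  (the west ledge: 4M 0C; the east ledge: 0M 3C)
2. 1 cannibal ← the west ledge.  (the west ledge: 4M 1C; the east ledge: 0M 2C)
3. 3 missionaries → the east ledge.  (the west ledge: 1M 1C; the east ledge: 3M 2C)
4. 1 missionary ← the west ledge.  (the west ledge: 2M 1C; the east ledge: 2M 2C)
5. 2 missionaries and 1 cannibal → the east ledge.  (the west ledge: 0M 0C; the east ledge: 4M 3C)

5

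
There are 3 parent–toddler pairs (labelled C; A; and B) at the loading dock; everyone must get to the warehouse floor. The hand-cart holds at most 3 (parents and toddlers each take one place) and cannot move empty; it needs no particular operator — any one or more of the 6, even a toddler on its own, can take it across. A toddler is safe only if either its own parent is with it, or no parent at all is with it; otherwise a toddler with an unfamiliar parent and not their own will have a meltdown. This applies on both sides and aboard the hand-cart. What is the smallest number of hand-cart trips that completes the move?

5

Counting alone: each trip to the warehouse floor takes at most 3 across and each return brings at least 1 back, so after t trips out (and t−1 returns) at most 3t − (t−1) of the 6 are across; that first reaches 6 at t = 3, so at least 5 crossings are needed.
The plan below uses exactly 5 crossings, so it is optimal:
1. parent C and toddler C cross → the warehouse floor.
2. parent C crosses ← the loading dock.
3. parent A, parent B, and parent C cross → the warehouse floor.
4. toddler C crosses ← the loading dock.
5. toddler A, toddler B, and toddler C cross → the warehouse floor.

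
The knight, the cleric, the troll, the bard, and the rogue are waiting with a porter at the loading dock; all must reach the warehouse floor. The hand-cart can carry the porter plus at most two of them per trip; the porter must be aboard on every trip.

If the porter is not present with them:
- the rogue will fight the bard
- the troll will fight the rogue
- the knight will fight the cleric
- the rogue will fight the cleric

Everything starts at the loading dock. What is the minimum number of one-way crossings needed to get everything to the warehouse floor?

5

Counting alone: the porter can take at most 2 across per trip to the warehouse floor, so moving all 5 needs at least 3 loaded trips out, with a return between consecutive ones — at least 5 crossings.
The plan below uses exactly 5 crossings, so it is optimal:
1. Porter goes to the warehouse floor with the knight and the rogue.  [the loading dock: the bard, the cleric, the troll | the warehouse floor: the knight, the rogue]
2. Porter goes back to the loading dock alone.  [the loading dock: the bard, the cleric, the troll | the warehouse floor: the knight, the rogue]
3. Porter goes to the warehouse floor with the bard and the troll.  [the loading dock: the cleric | the warehouse floor: the bard, the knight, the rogue, the troll]
4. Porter goes back to the loading dock with the rogue.  [the loading dock: the cleric, the rogue | the warehouse floor: the bard, the knight, the troll]
5. Porter goes to the warehouse floor with the cleric and the rogue.  [the loading dock: — | the warehouse floor: the bard, the cleric, the knight, the rogue, the troll]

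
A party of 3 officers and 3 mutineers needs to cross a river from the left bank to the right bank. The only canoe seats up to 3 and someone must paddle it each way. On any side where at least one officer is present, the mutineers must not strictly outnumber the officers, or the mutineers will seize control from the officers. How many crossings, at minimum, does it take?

5

Counting alone: each trip to the right bank takes at most 3 across and each return brings at least 1 back, so after t trips out (and t−1 returns) at most 3t − (t−1) of the 6 are across; that first reaches 6 at t = 3, so at least 5 crossings are needed.
The plan below uses exactly 5 crossings, so it is optimal:
1. 2 mutineers → the right bank.  (the left bank: 3O 1M; the right bank: 0O 2M)
2. 1 mutineer ← the left bank.  (the left bank: 3O 2M; the right bank: 0O 1M)
3. 3 officers → the right bank.  (the left bank: 0O 2M; the right bank: 3O 1M)
4. 1 mutineer ← the left bank.  (the left bank: 0O 3M; the right bank: 3O 0M)
5. 3 mutineers → the right bank.  (the left bank: 0O 0M; the right bank: 3O 3M)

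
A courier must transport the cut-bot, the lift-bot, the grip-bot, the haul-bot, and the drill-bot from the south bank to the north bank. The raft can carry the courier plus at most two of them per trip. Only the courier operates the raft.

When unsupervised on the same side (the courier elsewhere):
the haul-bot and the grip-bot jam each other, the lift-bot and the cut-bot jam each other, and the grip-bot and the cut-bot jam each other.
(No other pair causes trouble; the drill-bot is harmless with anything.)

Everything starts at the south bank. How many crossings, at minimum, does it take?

Counting alone: the courier can take at most 2 across per trip to the north bank, so moving all 5 needs at least 3 loaded trips out, with a return between consecutive ones — at least 5 crossings.
The plan below uses exactly 5 crossings, so it is optimal:
1. Courier goes to the north bank with the cut-bot and the grip-bot.  [the south bank: the drill-bot, the haul-bot, the lift-bot | the north bank: the cut-bot, the grip-bot]
2. Courier goes back to the south bank with the cut-bot.  [the south bank: the cut-bot, the drill-bot, the haul-bot, the lift-bot | the north bank: the grip-bot]
3. Courier goes to the north bank with the drill-bot and the lift-bot.  [the south bank: the cut-bot, the haul-bot | the north bank: the drill-bot, the grip-bot, the lift-bot]
4. Courier goes back to the south bank alone.  [the south bank: the cut-bot, the haul-bot | the north bank: the drill-bot, the grip-bot, the lift-bot]
5. Courier goes to the north bank with the cut-bot and the haul-bot.  [the south bank: — | the north bank: the cut-bot, the drill-bot, the grip-bot, the haul-bot, the lift-bot]

5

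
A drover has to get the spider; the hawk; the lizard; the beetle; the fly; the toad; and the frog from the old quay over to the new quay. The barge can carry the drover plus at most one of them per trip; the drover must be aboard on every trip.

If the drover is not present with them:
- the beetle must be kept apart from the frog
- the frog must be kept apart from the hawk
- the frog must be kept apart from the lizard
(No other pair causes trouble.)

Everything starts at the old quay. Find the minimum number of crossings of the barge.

Following every safe sequence of crossings from the start, the most of the 7 that can be at the new quay as the barge arrives there on crossings 1, 3, 5, 7, 9 is 1, 2, 3, 4, 5 respectively; the best ever achieved is 5 of 7.
From crossing 11 on, no configuration arises that was not already reachable earlier: only 72 distinct safe configurations (who is on which side, and where the barge is) can ever be reached, none of them has everyone across, and every continuation just revisits them. So no valid plan exists.

impossible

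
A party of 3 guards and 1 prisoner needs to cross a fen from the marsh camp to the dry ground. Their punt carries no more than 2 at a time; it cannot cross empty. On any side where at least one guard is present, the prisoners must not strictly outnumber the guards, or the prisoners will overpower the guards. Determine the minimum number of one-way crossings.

5

Counting alone: each trip to the dry ground takes at most 2 across and each return brings at least 1 back, so after t trips out (and t−1 returns) at most 2t − (t−1) of the 4 are across; that first reaches 4 at t = 3, so at least 5 crossings are needed.
The plan below uses exactly 5 crossings, so it is optimal:
1. 1 guard and 1 prisoner → the dry ground.  (the marsh camp: 2G 0P; the dry ground: 1G 1P)
2. 1 prisoner ← the marsh camp.  (the marsh camp: 2G 1P; the dry ground: 1G 0P)
3. 1 guard and 1 prisoner → the dry ground.  (the marsh camp: 1G 0P; the dry ground: 2G 1P)
4. 1 prisoner ← the marsh camp.  (the marsh camp: 1G 1P; the dry ground: 2G 0P)
5. 1 guard and 1 prisoner → the dry ground.  (the marsh camp: 0G 0P; the dry ground: 3G 1P)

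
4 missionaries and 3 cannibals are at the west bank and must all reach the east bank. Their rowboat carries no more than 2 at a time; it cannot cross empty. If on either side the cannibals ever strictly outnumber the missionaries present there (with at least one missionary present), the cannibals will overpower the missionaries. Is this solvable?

1. 2 cannibals → the east bank.  (the west bank: 4M 1C; the east bank: 0M 2C)
2. 1 cannibal ← the west bank.  (the west bank: 4M 2C; the east bank: 0M 1C)
3. 2 cannibals → the east bank.  (the west bank: 4M 0C; the east bank: 0M 3C)
4. 1 cannibal ← the west bank.  (the west bank: 4M 1C; the east bank: 0M 2C)
5. 2 missionaries → the east bank.  (the west bank: 2M 1C; the east bank: 2M 2C)
6. 1 cannibal ← the west bank.  (the west bank: 2M 2C; the east bank: 2M 1C)
7. 1 missionary and 1 cannibal → the east bank.  (the west bank: 1M 1C; the east bank: 3M 2C)
8. 1 missionary ← the west bank.  (the west bank: 2M 1C; the east bank: 2M 2C)
9. 1 missionary and 1 cannibal → the east bank.  (the west bank: 1M 0C; the east bank: 3M 3C)
10. 1 cannibal ← the west bank.  (the west bank: 1M 1C; the east bank: 3M 2C)
11. 1 missionary and 1 cannibal → the east bank.  (the west bank: 0M 0C; the east bank: 4M 3C)

Yes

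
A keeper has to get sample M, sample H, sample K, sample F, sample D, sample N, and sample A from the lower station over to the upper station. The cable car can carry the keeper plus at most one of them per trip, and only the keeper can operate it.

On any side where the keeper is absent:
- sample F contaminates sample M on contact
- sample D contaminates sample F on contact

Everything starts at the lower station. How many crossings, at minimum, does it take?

Counting alone: the keeper can take at most 1 across per trip to the upper station, so moving all 7 needs at least 7 loaded trips out, with a return between consecutive ones — at least 13 crossings.
The safety rule pushes this higher. Following every safe sequence of crossings, the most of the 7 that can be at the upper station as the cable car arrives there on crossing 13 is 6 — never all 7.
So no plan with fewer than 15 crossings exists, and this one achieves 15:
1. Keeper goes to the upper station with sample F.  [the lower station: sample A, sample D, sample H, sample K, sample M, sample N | the upper station: sample F]
2. Keeper goes back to the lower station alone.  [the lower station: sample A, sample D, sample H, sample K, sample M, sample N | the upper station: sample F]
3. Keeper goes to the upper station with sample M.  [the lower station: sample A, sample D, sample H, sample K, sample N | the upper station: sample F, sample M]
4. Keeper goes back to the lower station with sample F.  [the lower station: sample A, sample D, sample F, sample H, sample K, sample N | the upper station: sample M]
5. Keeper goes to the upper station with sample D.  [the lower station: sample A, sample F, sample H, sample K, sample N | the upper station: sample D, sample M]
6. Keeper goes back to the lower station alone.  [the lower station: sample A, sample F, sample H, sample K, sample N | the upper station: sample D, sample M]
7. Keeper goes to the upper station with sample H.  [the lower station: sample A, sample F, sample K, sample N | the upper station: sample D, sample H, sample M]
8. Keeper goes back to the lower station alone.  [the lower station: sample A, sample F, sample K, sample N | the upper station: sample D, sample H, sample M]
9. Keeper goes to the upper station with sample K.  [the lower station: sample A, sample F, sample N | the upper station: sample D, sample H, sample K, sample M]
10. Keeper goes back to the lower station alone.  [the lower station: sample A, sample F, sample N | the upper station: sample D, sample H, sample K, sample M]
11. Keeper goes to the upper station with sample N.  [the lower station: sample A, sample F | the upper station: sample D, sample H, sample K, sample M, sample N]
12. Keeper goes back to the lower station alone.  [the lower station: sample A, sample F | the upper station: sample D, sample H, sample K, sample M, sample N]
13. Keeper goes to the upper station with sample A.  [the lower station: sample F | the upper station: sample A, sample D, sample H, sample K, sample M, sample N]
14. Keeper goes back to the lower station alone.  [the lower station: sample F | the upper station: sample A, sample D, sample H, sample K, sample M, sample N]
15. Keeper goes to the upper station with sample F.  [the lower station: — | the upper station: sample A, sample D, sample F, sample H, sample K, sample M, sample N]

15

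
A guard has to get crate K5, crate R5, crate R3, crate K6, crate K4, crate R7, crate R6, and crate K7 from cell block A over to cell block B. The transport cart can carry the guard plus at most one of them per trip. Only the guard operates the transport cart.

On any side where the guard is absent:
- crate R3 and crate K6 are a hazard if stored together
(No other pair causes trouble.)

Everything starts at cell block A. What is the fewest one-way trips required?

15

Counting alone: the guard can take at most 1 across per trip to cell block B, so moving all 8 needs at least 8 loaded trips out, with a return between consecutive ones — at least 15 crossings.
The plan below uses exactly 15 crossings, so it is optimal:
1. Guard goes to cell block B with crate R3.  [cell block A: crate K4, crate K5, crate K6, crate K7, crate R5, crate R6, crate R7 | cell block B: crate R3]
2. Guard goes back to cell block A alone.  [cell block A: crate K4, crate K5, crate K6, crate K7, crate R5, crate R6, crate R7 | cell block B: crate R3]
3. Guard goes to cell block B with crate K5.  [cell block A: crate K4, crate K6, crate K7, crate R5, crate R6, crate R7 | cell block B: crate K5, crate R3]
4. Guard goes back to cell block A alone.  [cell block A: crate K4, crate K6, crate K7, crate R5, crate R6, crate R7 | cell block B: crate K5, crate R3]
5. Guard goes to cell block B with crate R5.  [cell block A: crate K4, crate K6, crate K7, crate R6, crate R7 | cell block B: crate K5, crate R3, crate R5]
6. Guard goes back to cell block A alone.  [cell block A: crate K4, crate K6, crate K7, crate R6, crate R7 | cell block B: crate K5, crate R3, crate R5]
7. Guard goes to cell block B with crate K4.  [cell block A: crate K6, crate K7, crate R6, crate R7 | cell block B: crate K4, crate K5, crate R3, crate R5]
8. Guard goes back to cell block A alone.  [cell block A: crate K6, crate K7, crate R6, crate R7 | cell block B: crate K4, crate K5, crate R3, crate R5]
9. Guard goes to cell block B with crate R7.  [cell block A: crate K6, crate K7, crate R6 | cell block B: crate K4, crate K5, crate R3, crate R5, crate R7]
10. Guard goes back to cell block A alone.  [cell block A: crate K6, crate K7, crate R6 | cell block B: crate K4, crate K5, crate R3, crate R5, crate R7]
11. Guard goes to cell block B with crate R6.  [cell block A: crate K6, crate K7 | cell block B: crate K4, crate K5, crate R3, crate R5, crate R6, crate R7]
12. Guard goes back to cell block A alone.  [cell block A: crate K6, crate K7 | cell block B: crate K4, crate K5, crate R3, crate R5, crate R6, crate R7]
13. Guard goes to cell block B with crate K7.  [cell block A: crate K6 | cell block B: crate K4, crate K5, crate K7, crate R3, crate R5, crate R6, crate R7]
14. Guard goes back to cell block A alone.  [cell block A: crate K6 | cell block B: crate K4, crate K5, crate K7, crate R3, crate R5, crate R6, crate R7]
15. Guard goes to cell block B with crate K6.  [cell block A: — | cell block B: crate K4, crate K5, crate K6, crate K7, crate R3, crate R5, crate R6, crate R7]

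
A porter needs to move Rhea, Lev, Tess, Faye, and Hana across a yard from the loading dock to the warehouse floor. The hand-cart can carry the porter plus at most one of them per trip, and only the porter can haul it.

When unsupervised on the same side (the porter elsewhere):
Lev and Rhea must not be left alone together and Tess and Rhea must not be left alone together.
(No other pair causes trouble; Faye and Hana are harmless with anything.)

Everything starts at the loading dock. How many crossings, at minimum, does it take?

11

Counting alone: the porter can take at most 1 across per trip to the warehouse floor, so moving all 5 needs at least 5 loaded trips out, with a return between consecutive ones — at least 9 crossings.
The safety rule pushes this higher. Following every safe sequence of crossings, the most of the 5 that can be at the warehouse floor as the hand-cart arrives there on crossing 9 is 4 — never all 5.
So no plan with fewer than 11 crossings exists, and this one achieves 11:
1. Porter goes to the warehouse floor with Rhea.
2. Porter goes back to the loading dock alone.
3. Porter goes to the warehouse floor with Lev.
4. Porter goes back to the loading dock with Rhea.
5. Porter goes to the warehouse floor with Tess.
6. Porter goes back to the loading dock alone.
7. Porter goes to the warehouse floor with Faye.
8. Porter goes back to the loading dock alone.
9. Porter goes to the warehouse floor with Hana.
10. Porter goes back to the loading dock alone.
11. Porter goes to the warehouse floor with Rhea.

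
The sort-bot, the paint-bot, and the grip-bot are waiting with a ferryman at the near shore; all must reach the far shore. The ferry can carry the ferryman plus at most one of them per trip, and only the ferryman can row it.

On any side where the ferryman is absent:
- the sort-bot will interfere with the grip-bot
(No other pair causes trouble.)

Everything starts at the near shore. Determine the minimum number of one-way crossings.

Counting alone: the ferryman can take at most 1 across per trip to the far shore, so moving all 3 needs at least 3 loaded trips out, with a return between consecutive ones — at least 5 crossings.
The plan below uses exactly 5 crossings, so it is optimal:
1. Ferryman goes to the far shore with the sort-bot.
2. Ferryman goes back to the near shore alone.
3. Ferryman goes to the far shore with the paint-bot.
4. Ferryman goes back to the near shore alone.
5. Ferryman goes to the far shore with the grip-bot.

5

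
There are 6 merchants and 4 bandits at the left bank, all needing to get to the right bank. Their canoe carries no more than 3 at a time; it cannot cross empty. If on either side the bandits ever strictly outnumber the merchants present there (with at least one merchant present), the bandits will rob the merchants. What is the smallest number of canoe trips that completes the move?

Counting alone: each trip to the right bank takes at most 3 across and each return brings at least 1 back, so after t trips out (and t−1 returns) at most 3t − (t−1) of the 10 are across; that first reaches 10 at t = 5, so at least 9 crossings are needed.
The plan below uses exactly 9 crossings, so it is optimal:
1. 2 bandits → the right bank.  (the left bank: 6M 2B; the right bank: 0M 2B)
2. 1 bandit ← the left bank.  (the left bank: 6M 3B; the right bank: 0M 1B)
3. 3 bandits → the right bank.  (the left bank: 6M 0B; the right bank: 0M 4B)
4. 1 bandit ← the left bank.  (the left bank: 6M 1B; the right bank: 0M 3B)
5. 3 merchants → the right bank.  (the left bank: 3M 1B; the right bank: 3M 3B)
6. 1 bandit ← the left bank.  (the left bank: 3M 2B; the right bank: 3M 2B)
7. 1 merchant and 2 bandits → the right bank.  (the left bank: 2M 0B; the right bank: 4M 4B)
8. 1 bandit ← the left bank.  (the left bank: 2M 1B; the right bank: 4M 3B)
9. 2 merchants and 1 bandit → the right bank.  (the left bank: 0M 0B; the right bank: 6M 4B)

9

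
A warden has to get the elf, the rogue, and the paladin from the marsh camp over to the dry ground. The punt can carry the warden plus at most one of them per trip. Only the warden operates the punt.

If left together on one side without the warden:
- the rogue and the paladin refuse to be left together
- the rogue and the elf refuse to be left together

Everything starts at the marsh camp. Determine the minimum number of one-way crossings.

7

Counting alone: the warden can take at most 1 across per trip to the dry ground, so moving all 3 needs at least 3 loaded trips out, with a return between consecutive ones — at least 5 crossings.
The safety rule pushes this higher. Following every safe sequence of crossings, the most of the 3 that can be at the dry ground as the punt arrives there on crossing 5 is 2 — never all 3.
So no plan with fewer than 7 crossings exists, and this one achieves 7:
1. Warden goes to the dry ground with the rogue.  [the marsh camp: the elf, the paladin | the dry ground: the rogue]
2. Warden goes back to the marsh camp alone.  [the marsh camp: the elf, the paladin | the dry ground: the rogue]
3. Warden goes to the dry ground with the elf.  [the marsh camp: the paladin | the dry ground: the elf, the rogue]
4. Warden goes back to the marsh camp with the rogue.  [the marsh camp: the paladin, the rogue | the dry ground: the elf]
5. Warden goes to the dry ground with the paladin.  [the marsh camp: the rogue | the dry ground: the elf, the paladin]
6. Warden goes back to the marsh camp alone.  [the marsh camp: the rogue | the dry ground: the elf, the paladin]
7. Warden goes to the dry ground with the rogue.  [the marsh camp: — | the dry ground: the elf, the paladin, the rogue]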